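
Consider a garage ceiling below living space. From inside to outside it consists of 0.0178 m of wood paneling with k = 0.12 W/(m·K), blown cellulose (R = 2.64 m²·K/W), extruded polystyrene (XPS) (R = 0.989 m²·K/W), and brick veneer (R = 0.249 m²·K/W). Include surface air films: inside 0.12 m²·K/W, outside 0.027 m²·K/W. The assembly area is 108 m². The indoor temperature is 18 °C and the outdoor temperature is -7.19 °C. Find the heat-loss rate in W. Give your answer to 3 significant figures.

652 W

0.0178/0.12 = 0.1483
R_total = 0.12 + 0.1483 + 2.64 + 0.989 + 0.249 + 0.027 = 4.173 m²·K/W
Q = A·ΔT/R = 108 × (18 − (-7.19)) / 4.173 = 651.9 W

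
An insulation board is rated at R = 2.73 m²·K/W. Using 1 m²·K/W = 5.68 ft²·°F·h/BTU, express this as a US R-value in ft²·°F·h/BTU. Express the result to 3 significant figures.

R_US = 2.73 × 5.68 = 15.51

15.5 ft²·°F·h/BTU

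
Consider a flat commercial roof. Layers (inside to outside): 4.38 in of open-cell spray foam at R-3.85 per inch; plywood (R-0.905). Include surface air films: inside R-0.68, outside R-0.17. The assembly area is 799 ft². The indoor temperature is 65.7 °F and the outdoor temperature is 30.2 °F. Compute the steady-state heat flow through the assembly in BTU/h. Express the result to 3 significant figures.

1520 BTU/h

4.38 × 3.85 = 16.86
R_total = 0.68 + 16.86 + 0.905 + 0.17 = 18.62 ft²·°F·h/BTU
Q = A·ΔT/R = 799 × (65.7 − 30.2) / 18.62 = 1523 BTU/h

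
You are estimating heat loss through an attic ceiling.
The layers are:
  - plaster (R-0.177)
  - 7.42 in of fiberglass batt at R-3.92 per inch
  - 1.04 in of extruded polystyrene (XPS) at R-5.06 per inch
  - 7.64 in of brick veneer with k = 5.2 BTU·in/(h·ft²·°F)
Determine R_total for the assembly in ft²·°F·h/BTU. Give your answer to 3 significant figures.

7.42 × 3.92 = 29.09
1.04 × 5.06 = 5.262
7.64/5.2 = 1.469
R_total = 0.177 + 29.09 + 5.262 + 1.469 = 36 ft²·°F·h/BTU

36.0 ft²·°F·h/BTU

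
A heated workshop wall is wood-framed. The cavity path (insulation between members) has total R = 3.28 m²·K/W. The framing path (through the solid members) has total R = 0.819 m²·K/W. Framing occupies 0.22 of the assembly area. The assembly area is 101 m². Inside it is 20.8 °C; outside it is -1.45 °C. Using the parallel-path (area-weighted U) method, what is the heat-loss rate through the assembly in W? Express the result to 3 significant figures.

1140 W

U_eff = 0.78/3.28 + 0.22/0.819 = 0.2378 + 0.2686 = 0.5064
R_eff = 1/U_eff = 1.975 m²·K/W
Q = 101 × (20.8 − (-1.45)) / 1.975 = 1138 W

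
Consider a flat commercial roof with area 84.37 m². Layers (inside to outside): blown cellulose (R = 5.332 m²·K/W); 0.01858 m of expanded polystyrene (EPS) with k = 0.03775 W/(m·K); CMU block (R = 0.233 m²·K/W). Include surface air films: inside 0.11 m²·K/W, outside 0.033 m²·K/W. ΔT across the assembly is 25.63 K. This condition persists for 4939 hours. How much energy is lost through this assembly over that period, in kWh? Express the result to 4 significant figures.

0.01858/0.03775 = 0.49219
R_total = 0.11 + 5.332 + 0.49219 + 0.233 + 0.033 = 6.2002 m²·K/W
Q = 84.37 × 25.63 / 6.2002 = 348.76 W
E = 348.76 W × 4939 h / 1000 = 1722.5 kWh

1723 kWh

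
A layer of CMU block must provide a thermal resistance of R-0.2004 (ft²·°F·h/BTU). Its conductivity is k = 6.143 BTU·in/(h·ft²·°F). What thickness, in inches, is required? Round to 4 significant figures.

1.231 in

L = R × k = 0.2004 × 6.143 = 1.2311 in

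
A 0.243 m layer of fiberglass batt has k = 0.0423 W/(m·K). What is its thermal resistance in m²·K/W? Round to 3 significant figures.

R = L/k = 0.243/0.0423 = 5.745 m²·K/W

5.74 m²·K/W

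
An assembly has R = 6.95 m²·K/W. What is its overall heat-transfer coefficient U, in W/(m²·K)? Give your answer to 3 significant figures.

0.144 W/(m²·K)

U = 1/R = 1/6.95 = 0.1439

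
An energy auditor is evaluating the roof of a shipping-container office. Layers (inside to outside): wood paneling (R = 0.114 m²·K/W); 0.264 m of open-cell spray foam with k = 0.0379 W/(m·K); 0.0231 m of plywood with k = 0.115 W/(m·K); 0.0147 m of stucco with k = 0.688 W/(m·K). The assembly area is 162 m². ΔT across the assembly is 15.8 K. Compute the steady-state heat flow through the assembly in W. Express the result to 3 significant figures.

351 W

0.264/0.0379 = 6.966
0.0231/0.115 = 0.2009
0.0147/0.688 = 0.02137
R_total = 0.114 + 6.966 + 0.2009 + 0.02137 = 7.302 m²·K/W
Q = A·ΔT/R = 162 × 15.8 / 7.302 = 350.5 W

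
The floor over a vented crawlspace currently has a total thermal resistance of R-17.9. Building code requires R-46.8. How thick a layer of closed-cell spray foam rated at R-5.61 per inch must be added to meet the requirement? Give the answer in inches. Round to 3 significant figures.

ΔR = 46.8 − 17.9 = 28.9 ft²·°F·h/BTU
L = ΔR / (R/in) = 28.9/5.61 = 5.152 in

5.15 in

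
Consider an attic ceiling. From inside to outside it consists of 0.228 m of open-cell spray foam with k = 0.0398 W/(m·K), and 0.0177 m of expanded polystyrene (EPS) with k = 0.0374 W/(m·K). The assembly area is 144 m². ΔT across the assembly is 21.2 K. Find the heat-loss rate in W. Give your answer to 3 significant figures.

0.228/0.0398 = 5.729
0.0177/0.0374 = 0.4733
R_total = 5.729 + 0.4733 = 6.202 m²·K/W
Q = A·ΔT/R = 144 × 21.2 / 6.202 = 492.2 W

492 W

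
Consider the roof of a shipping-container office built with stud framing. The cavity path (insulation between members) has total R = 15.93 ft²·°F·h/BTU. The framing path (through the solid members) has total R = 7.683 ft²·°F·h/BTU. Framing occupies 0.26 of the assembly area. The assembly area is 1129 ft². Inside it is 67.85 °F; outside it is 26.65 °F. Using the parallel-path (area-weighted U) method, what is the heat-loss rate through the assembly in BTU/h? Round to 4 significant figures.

3735 BTU/h

U_eff = 0.74/15.93 + 0.26/7.683 = 0.046453 + 0.033841 = 0.080294
R_eff = 1/U_eff = 12.454 ft²·°F·h/BTU
Q = 1129 × (67.85 − 26.65) / 12.454 = 3734.9 BTU/h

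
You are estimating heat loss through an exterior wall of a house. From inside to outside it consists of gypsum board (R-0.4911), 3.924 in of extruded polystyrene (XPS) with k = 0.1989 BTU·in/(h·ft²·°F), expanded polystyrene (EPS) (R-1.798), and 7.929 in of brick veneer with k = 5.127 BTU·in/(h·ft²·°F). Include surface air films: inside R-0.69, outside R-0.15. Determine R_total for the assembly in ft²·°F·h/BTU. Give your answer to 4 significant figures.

3.924/0.1989 = 19.729
7.929/5.127 = 1.5465
R_total = 0.69 + 0.4911 + 19.729 + 1.798 + 1.5465 + 0.15 = 24.404 ft²·°F·h/BTU

24.40 ft²·°F·h/BTU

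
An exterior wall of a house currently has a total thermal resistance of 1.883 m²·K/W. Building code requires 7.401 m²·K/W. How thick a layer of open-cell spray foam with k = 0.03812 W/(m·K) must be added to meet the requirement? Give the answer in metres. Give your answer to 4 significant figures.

0.2103 m

ΔR = 7.401 − 1.883 = 5.518 m²·K/W
L = ΔR × k = 5.518 × 0.03812 = 0.21035 m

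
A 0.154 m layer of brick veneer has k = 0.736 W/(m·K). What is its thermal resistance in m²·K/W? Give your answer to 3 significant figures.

R = L/k = 0.154/0.736 = 0.2092 m²·K/W

0.209 m²·K/W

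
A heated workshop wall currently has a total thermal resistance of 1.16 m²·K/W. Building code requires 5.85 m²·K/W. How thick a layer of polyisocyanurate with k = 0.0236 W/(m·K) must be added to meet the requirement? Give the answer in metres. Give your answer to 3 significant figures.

0.111 m

ΔR = 5.85 − 1.16 = 4.69 m²·K/W
L = ΔR × k = 4.69 × 0.0236 = 0.1107 m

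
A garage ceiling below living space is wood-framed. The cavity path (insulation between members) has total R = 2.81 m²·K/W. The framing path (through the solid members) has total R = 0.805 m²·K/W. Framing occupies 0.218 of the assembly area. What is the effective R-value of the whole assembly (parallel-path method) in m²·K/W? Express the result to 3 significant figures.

U_eff = 0.782/2.81 + 0.218/0.805 = 0.2783 + 0.2708 = 0.5491
R_eff = 1/U_eff = 1.821 m²·K/W

1.82 m²·K/W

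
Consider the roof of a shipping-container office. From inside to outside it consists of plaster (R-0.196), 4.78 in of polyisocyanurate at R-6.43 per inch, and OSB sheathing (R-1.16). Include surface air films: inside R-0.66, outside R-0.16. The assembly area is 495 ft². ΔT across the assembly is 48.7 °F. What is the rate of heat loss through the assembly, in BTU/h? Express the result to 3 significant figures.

4.78 × 6.43 = 30.74
R_total = 0.66 + 0.196 + 30.74 + 1.16 + 0.16 = 32.91 ft²·°F·h/BTU
Q = A·ΔT/R = 495 × 48.7 / 32.91 = 732.5 BTU/h

732 BTU/h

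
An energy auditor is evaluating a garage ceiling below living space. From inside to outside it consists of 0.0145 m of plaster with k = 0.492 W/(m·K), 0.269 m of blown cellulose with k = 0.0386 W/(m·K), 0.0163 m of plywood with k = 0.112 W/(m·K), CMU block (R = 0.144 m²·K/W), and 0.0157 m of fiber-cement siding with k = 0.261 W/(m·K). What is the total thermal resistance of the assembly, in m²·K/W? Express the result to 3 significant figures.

0.0145/0.492 = 0.02947
0.269/0.0386 = 6.969
0.0163/0.112 = 0.1455
0.0157/0.261 = 0.06015
R_total = 0.02947 + 6.969 + 0.1455 + 0.144 + 0.06015 = 7.348 m²·K/W

7.35 m²·K/W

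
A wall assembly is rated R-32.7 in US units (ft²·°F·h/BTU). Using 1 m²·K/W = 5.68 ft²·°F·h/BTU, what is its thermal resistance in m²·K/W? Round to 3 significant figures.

5.76 m²·K/W

R_SI = 32.7/5.68 = 5.757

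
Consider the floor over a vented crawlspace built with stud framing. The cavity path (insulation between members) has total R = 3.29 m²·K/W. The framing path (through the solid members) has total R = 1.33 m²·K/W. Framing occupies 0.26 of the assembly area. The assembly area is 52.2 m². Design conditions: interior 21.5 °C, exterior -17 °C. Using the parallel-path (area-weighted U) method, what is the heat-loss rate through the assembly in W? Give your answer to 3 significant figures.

845 W

U_eff = 0.74/3.29 + 0.26/1.33 = 0.2249 + 0.1955 = 0.4204
R_eff = 1/U_eff = 2.379 m²·K/W
Q = 52.2 × (21.5 − (-17)) / 2.379 = 844.9 W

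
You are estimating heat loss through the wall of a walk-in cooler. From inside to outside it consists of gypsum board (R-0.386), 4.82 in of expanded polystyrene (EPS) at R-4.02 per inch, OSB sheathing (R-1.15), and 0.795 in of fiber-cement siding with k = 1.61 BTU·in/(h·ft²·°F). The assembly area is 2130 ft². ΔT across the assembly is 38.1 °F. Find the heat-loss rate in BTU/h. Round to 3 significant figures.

3790 BTU/h

4.82 × 4.02 = 19.38
0.795/1.61 = 0.4938
R_total = 0.386 + 19.38 + 1.15 + 0.4938 = 21.41 ft²·°F·h/BTU
Q = A·ΔT/R = 2130 × 38.1 / 21.41 = 3791 BTU/h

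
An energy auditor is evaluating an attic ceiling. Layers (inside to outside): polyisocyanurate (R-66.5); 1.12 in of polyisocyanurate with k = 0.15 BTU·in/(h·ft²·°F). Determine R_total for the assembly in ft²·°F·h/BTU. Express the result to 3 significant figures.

74.0 ft²·°F·h/BTU

1.12/0.15 = 7.467
R_total = 66.5 + 7.467 = 73.97 ft²·°F·h/BTU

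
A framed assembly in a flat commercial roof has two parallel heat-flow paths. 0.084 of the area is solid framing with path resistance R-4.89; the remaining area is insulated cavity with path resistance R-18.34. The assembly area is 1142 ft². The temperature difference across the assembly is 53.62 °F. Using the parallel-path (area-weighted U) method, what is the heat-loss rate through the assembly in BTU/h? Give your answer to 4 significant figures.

4110 BTU/h

U_eff = 0.916/18.34 + 0.084/4.89 = 0.049945 + 0.017178 = 0.067123
R_eff = 1/U_eff = 14.898 ft²·°F·h/BTU
Q = 1142 × 53.62 / 14.898 = 4110.2 BTU/h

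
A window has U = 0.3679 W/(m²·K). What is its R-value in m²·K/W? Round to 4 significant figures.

2.718 m²·K/W

R = 1/U = 1/0.3679 = 2.7181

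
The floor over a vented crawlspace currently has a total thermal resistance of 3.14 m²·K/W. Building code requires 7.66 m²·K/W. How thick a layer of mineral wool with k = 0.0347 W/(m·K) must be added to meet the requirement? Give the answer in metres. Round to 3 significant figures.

0.157 m

ΔR = 7.66 − 3.14 = 4.52 m²·K/W
L = ΔR × k = 4.52 × 0.0347 = 0.1568 m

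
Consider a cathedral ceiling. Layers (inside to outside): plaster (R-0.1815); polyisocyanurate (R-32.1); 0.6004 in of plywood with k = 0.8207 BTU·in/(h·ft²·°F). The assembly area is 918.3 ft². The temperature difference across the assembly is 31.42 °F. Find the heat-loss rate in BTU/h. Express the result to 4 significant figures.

874.0 BTU/h

0.6004/0.8207 = 0.73157
R_total = 0.1815 + 32.1 + 0.73157 = 33.013 ft²·°F·h/BTU
Q = A·ΔT/R = 918.3 × 31.42 / 33.013 = 873.99 BTU/h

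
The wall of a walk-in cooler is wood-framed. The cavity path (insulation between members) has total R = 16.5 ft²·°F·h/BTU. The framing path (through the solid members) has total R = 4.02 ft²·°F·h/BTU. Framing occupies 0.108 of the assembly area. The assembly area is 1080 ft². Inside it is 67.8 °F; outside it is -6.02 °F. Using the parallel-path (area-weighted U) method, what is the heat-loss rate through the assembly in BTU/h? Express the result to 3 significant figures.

6450 BTU/h

U_eff = 0.892/16.5 + 0.108/4.02 = 0.05406 + 0.02687 = 0.08093
R_eff = 1/U_eff = 12.36 ft²·°F·h/BTU
Q = 1080 × (67.8 − (-6.02)) / 12.36 = 6452 BTU/h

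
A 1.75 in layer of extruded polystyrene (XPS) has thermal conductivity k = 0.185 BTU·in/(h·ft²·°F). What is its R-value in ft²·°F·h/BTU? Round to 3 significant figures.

R = L/k = 1.75/0.185 = 9.459 ft²·°F·h/BTU

9.46 ft²·°F·h/BTU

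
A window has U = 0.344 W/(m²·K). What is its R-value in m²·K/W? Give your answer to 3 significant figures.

R = 1/U = 1/0.344 = 2.907

2.91 m²·K/W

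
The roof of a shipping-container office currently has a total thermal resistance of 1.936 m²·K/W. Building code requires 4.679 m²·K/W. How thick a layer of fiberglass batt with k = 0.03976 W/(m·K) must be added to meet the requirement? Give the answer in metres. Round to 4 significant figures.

0.1091 m

ΔR = 4.679 − 1.936 = 2.743 m²·K/W
L = ΔR × k = 2.743 × 0.03976 = 0.10906 m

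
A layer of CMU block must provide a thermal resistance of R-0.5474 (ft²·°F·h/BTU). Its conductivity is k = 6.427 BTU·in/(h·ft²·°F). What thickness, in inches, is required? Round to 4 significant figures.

3.518 in

L = R × k = 0.5474 × 6.427 = 3.5181 in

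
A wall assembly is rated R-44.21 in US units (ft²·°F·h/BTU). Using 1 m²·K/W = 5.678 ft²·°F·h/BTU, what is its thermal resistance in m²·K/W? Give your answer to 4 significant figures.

R_SI = 44.21/5.678 = 7.7862

7.786 m²·K/W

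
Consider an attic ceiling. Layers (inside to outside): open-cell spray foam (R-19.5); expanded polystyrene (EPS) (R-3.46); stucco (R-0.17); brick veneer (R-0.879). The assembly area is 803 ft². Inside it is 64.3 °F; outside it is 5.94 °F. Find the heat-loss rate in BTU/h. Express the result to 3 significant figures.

R_total = 19.5 + 3.46 + 0.17 + 0.879 = 24.01 ft²·°F·h/BTU
Q = A·ΔT/R = 803 × (64.3 − 5.94) / 24.01 = 1952 BTU/h

1950 BTU/h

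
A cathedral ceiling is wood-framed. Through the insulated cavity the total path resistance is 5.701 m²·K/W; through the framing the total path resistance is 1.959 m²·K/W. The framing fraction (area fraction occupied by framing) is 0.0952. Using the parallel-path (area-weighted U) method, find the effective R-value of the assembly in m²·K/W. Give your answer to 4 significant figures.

4.824 m²·K/W

U_eff = 0.9048/5.701 + 0.0952/1.959 = 0.15871 + 0.048596 = 0.20731
R_eff = 1/U_eff = 4.8238 m²·K/W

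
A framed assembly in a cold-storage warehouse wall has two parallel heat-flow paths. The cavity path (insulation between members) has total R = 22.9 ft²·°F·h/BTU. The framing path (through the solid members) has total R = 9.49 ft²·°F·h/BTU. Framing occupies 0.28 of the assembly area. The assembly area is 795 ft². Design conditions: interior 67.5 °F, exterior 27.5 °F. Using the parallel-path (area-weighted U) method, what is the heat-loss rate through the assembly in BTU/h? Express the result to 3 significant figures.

1940 BTU/h

U_eff = 0.72/22.9 + 0.28/9.49 = 0.03144 + 0.0295 = 0.06095
R_eff = 1/U_eff = 16.41 ft²·°F·h/BTU
Q = 795 × (67.5 − 27.5) / 16.41 = 1938 BTU/h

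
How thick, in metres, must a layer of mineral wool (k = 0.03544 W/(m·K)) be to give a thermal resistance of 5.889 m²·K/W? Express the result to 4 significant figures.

0.2087 m

L = R·k = 5.889 × 0.03544 = 0.20871 m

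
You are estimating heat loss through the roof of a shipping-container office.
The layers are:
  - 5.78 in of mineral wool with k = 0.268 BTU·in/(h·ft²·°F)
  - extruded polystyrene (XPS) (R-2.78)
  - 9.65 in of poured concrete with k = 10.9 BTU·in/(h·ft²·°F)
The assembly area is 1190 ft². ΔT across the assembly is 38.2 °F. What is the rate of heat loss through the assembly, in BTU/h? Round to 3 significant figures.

1800 BTU/h

5.78/0.268 = 21.57
9.65/10.9 = 0.8853
R_total = 21.57 + 2.78 + 0.8853 = 25.23 ft²·°F·h/BTU
Q = A·ΔT/R = 1190 × 38.2 / 25.23 = 1802 BTU/h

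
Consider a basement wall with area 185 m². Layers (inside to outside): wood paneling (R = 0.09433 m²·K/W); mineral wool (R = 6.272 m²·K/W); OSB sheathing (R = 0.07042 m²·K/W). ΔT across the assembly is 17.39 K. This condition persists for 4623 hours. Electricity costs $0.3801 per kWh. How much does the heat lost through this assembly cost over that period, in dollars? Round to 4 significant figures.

R_total = 0.09433 + 6.272 + 0.07042 = 6.4367 m²·K/W
Q = 185 × 17.39 / 6.4367 = 499.81 W
E = 499.81 W × 4623 h / 1000 = 2310.6 kWh
Cost = 2310.6 × 0.3801 = $878.27

878.3 dollars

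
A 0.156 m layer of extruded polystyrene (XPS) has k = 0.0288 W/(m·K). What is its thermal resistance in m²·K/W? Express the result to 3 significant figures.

R = L/k = 0.156/0.0288 = 5.417 m²·K/W

5.42 m²·K/W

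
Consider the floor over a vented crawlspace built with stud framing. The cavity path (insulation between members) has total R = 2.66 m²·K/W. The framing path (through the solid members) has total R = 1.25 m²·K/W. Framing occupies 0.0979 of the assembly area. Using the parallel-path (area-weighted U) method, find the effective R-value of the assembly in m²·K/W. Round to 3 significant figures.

2.40 m²·K/W

U_eff = 0.9021/2.66 + 0.0979/1.25 = 0.3391 + 0.07832 = 0.4175
R_eff = 1/U_eff = 2.395 m²·K/W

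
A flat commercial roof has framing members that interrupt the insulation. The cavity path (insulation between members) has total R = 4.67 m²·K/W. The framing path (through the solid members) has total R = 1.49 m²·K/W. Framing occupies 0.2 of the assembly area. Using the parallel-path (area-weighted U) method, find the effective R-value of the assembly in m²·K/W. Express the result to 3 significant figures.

3.27 m²·K/W

U_eff = 0.8/4.67 + 0.2/1.49 = 0.1713 + 0.1342 = 0.3055
R_eff = 1/U_eff = 3.273 m²·K/W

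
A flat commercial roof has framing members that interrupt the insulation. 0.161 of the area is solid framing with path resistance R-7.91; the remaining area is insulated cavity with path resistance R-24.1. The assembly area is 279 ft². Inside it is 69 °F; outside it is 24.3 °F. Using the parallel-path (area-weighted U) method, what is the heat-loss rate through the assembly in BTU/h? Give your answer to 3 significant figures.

U_eff = 0.839/24.1 + 0.161/7.91 = 0.03481 + 0.02035 = 0.05517
R_eff = 1/U_eff = 18.13 ft²·°F·h/BTU
Q = 279 × (69 − 24.3) / 18.13 = 688 BTU/h

688 BTU/h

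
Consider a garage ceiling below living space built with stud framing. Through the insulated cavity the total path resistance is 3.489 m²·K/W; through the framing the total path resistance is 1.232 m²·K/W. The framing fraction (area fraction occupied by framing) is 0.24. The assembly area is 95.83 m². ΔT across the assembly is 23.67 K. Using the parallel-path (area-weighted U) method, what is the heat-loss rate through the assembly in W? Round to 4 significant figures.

U_eff = 0.76/3.489 + 0.24/1.232 = 0.21783 + 0.19481 = 0.41263
R_eff = 1/U_eff = 2.4235 m²·K/W
Q = 95.83 × 23.67 / 2.4235 = 935.97 W

936.0 W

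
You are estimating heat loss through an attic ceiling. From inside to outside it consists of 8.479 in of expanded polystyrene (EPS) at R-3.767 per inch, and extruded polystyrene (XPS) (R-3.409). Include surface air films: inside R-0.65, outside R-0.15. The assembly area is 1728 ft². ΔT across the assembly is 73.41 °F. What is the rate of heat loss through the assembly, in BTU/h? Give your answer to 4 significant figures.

3509 BTU/h

8.479 × 3.767 = 31.94
R_total = 0.65 + 31.94 + 3.409 + 0.15 = 36.149 ft²·°F·h/BTU
Q = A·ΔT/R = 1728 × 73.41 / 36.149 = 3509.1 BTU/h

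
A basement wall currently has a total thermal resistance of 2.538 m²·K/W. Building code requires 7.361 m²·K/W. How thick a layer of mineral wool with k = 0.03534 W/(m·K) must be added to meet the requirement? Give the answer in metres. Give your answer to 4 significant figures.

ΔR = 7.361 − 2.538 = 4.823 m²·K/W
L = ΔR × k = 4.823 × 0.03534 = 0.17044 m

0.1704 m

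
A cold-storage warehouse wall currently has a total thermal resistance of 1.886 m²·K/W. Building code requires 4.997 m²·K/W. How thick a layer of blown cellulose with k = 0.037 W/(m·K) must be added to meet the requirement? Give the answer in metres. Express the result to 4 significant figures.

0.1151 m

ΔR = 4.997 − 1.886 = 3.111 m²·K/W
L = ΔR × k = 3.111 × 0.037 = 0.11511 m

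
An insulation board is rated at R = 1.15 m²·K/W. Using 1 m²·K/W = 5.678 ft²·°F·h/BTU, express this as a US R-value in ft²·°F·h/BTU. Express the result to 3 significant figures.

R_US = 1.15 × 5.678 = 6.53

6.53 ft²·°F·h/BTU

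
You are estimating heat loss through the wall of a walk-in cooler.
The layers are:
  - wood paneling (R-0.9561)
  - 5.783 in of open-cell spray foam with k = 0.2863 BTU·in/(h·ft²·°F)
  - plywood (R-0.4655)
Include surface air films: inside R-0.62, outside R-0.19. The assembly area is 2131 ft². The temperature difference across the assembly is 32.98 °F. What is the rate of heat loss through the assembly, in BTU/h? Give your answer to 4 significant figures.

3133 BTU/h

5.783/0.2863 = 20.199
R_total = 0.62 + 0.9561 + 20.199 + 0.4655 + 0.19 = 22.431 ft²·°F·h/BTU
Q = A·ΔT/R = 2131 × 32.98 / 22.431 = 3133.2 BTU/h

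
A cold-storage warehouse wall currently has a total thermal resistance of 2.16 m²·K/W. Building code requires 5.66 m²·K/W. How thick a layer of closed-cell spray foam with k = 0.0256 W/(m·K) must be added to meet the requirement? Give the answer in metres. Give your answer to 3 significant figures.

ΔR = 5.66 − 2.16 = 3.5 m²·K/W
L = ΔR × k = 3.5 × 0.0256 = 0.0896 m

0.0896 m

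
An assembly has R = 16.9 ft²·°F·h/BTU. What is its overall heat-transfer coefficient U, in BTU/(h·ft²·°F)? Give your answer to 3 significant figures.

U = 1/R = 1/16.9 = 0.05917

0.0592 BTU/(h·ft²·°F)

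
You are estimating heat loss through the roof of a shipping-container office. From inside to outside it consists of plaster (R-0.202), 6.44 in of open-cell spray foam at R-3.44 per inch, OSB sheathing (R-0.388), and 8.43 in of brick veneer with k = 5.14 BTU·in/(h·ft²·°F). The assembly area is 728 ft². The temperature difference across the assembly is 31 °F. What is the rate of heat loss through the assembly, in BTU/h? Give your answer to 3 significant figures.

6.44 × 3.44 = 22.15
8.43/5.14 = 1.64
R_total = 0.202 + 22.15 + 0.388 + 1.64 = 24.38 ft²·°F·h/BTU
Q = A·ΔT/R = 728 × 31 / 24.38 = 925.5 BTU/h

926 BTU/h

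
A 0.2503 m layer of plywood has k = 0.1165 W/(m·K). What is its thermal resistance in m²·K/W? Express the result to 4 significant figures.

2.148 m²·K/W

R = L/k = 0.2503/0.1165 = 2.1485 m²·K/W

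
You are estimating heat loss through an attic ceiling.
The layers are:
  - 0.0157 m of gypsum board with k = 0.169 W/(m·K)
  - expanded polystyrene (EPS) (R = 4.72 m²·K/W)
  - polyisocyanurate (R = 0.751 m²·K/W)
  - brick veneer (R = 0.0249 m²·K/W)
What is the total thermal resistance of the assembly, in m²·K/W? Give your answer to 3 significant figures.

5.59 m²·K/W

0.0157/0.169 = 0.0929
R_total = 0.0929 + 4.72 + 0.751 + 0.0249 = 5.589 m²·K/W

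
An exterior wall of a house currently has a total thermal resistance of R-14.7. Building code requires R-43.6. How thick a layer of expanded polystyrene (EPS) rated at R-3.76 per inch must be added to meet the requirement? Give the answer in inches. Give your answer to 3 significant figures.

ΔR = 43.6 − 14.7 = 28.9 ft²·°F·h/BTU
L = ΔR / (R/in) = 28.9/3.76 = 7.686 in

7.69 in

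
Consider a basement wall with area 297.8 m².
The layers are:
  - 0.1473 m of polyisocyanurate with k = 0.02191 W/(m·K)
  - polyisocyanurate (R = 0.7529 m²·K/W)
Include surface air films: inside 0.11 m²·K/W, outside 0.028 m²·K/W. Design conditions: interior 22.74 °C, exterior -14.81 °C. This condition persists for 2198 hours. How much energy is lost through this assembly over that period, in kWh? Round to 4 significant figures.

0.1473/0.02191 = 6.723
R_total = 0.11 + 6.723 + 0.7529 + 0.028 = 7.6139 m²·K/W
Q = 297.8 × (22.74 − (-14.81)) / 7.6139 = 1468.7 W
E = 1468.7 W × 2198 h / 1000 = 3228.2 kWh

3228 kWh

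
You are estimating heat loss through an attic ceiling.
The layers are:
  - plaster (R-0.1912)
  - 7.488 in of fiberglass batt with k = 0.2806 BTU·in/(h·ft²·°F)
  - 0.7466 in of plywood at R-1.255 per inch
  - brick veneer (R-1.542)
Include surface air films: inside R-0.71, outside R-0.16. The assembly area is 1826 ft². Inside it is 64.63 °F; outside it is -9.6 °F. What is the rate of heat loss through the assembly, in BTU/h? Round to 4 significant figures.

4484 BTU/h

7.488/0.2806 = 26.686
0.7466 × 1.255 = 0.93698
R_total = 0.71 + 0.1912 + 26.686 + 0.93698 + 1.542 + 0.16 = 30.226 ft²·°F·h/BTU
Q = A·ΔT/R = 1826 × (64.63 − (-9.6)) / 30.226 = 4484.4 BTU/h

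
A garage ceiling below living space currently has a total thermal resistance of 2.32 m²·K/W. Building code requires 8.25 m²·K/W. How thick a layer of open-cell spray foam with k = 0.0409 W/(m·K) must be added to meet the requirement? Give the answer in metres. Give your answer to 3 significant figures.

ΔR = 8.25 − 2.32 = 5.93 m²·K/W
L = ΔR × k = 5.93 × 0.0409 = 0.2425 m

0.243 m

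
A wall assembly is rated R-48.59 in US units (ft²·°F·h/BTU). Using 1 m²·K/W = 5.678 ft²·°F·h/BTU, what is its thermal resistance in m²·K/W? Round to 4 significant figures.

8.558 m²·K/W

R_SI = 48.59/5.678 = 8.5576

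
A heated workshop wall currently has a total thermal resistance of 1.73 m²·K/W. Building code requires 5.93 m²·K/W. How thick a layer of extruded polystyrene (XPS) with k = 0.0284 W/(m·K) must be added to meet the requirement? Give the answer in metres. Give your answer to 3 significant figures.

0.119 m

ΔR = 5.93 − 1.73 = 4.2 m²·K/W
L = ΔR × k = 4.2 × 0.0284 = 0.1193 m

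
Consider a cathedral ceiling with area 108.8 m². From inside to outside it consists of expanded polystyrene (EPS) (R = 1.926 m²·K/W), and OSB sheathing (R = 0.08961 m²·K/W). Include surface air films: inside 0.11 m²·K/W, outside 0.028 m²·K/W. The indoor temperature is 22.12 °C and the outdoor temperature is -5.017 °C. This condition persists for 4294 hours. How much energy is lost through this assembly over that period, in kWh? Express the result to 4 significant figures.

R_total = 0.11 + 1.926 + 0.08961 + 0.028 = 2.1536 m²·K/W
Q = 108.8 × (22.12 − (-5.017)) / 2.1536 = 1371 W
E = 1371 W × 4294 h / 1000 = 5886.9 kWh

5887 kWh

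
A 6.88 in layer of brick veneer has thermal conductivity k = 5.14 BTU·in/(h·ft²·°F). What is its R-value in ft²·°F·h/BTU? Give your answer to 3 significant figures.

1.34 ft²·°F·h/BTU

R = L/k = 6.88/5.14 = 1.339 ft²·°F·h/BTU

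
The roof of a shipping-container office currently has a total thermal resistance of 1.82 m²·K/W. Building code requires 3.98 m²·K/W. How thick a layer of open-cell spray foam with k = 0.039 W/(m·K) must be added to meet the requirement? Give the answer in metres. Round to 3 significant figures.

0.0842 m

ΔR = 3.98 − 1.82 = 2.16 m²·K/W
L = ΔR × k = 2.16 × 0.039 = 0.08424 m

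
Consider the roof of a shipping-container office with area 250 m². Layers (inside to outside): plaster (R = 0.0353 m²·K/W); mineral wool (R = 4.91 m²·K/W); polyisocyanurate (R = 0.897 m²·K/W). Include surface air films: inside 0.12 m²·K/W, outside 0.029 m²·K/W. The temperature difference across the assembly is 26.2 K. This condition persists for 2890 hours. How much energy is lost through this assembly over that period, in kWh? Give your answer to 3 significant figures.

3160 kWh

R_total = 0.12 + 0.0353 + 4.91 + 0.897 + 0.029 = 5.991 m²·K/W
Q = 250 × 26.2 / 5.991 = 1093 W
E = 1093 W × 2890 h / 1000 = 3159 kWh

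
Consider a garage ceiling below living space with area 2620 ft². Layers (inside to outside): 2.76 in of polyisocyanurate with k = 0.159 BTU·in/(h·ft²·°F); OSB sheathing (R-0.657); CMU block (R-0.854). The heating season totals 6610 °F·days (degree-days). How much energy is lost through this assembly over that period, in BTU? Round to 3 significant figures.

22000000 BTU

2.76/0.159 = 17.36
R_total = 17.36 + 0.657 + 0.854 = 18.87 ft²·°F·h/BTU
E = A × HDD × 24 / R = 2620 × 6610 × 24 / 18.87 = 22030000 BTU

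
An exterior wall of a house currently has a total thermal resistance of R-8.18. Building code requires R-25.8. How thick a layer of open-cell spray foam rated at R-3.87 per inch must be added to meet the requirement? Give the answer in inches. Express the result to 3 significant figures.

ΔR = 25.8 − 8.18 = 17.62 ft²·°F·h/BTU
L = ΔR / (R/in) = 17.62/3.87 = 4.553 in

4.55 in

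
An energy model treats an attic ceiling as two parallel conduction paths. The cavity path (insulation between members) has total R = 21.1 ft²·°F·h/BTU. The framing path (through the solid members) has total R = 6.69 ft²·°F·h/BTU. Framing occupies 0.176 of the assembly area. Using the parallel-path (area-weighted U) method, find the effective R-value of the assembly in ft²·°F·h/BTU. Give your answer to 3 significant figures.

U_eff = 0.824/21.1 + 0.176/6.69 = 0.03905 + 0.02631 = 0.06536
R_eff = 1/U_eff = 15.3 ft²·°F·h/BTU

15.3 ft²·°F·h/BTU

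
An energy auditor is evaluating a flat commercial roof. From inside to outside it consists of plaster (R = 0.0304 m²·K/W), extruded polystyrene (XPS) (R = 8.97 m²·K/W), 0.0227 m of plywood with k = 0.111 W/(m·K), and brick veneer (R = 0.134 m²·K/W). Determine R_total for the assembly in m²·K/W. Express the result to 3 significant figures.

9.34 m²·K/W

0.0227/0.111 = 0.2045
R_total = 0.0304 + 8.97 + 0.2045 + 0.134 = 9.339 m²·K/W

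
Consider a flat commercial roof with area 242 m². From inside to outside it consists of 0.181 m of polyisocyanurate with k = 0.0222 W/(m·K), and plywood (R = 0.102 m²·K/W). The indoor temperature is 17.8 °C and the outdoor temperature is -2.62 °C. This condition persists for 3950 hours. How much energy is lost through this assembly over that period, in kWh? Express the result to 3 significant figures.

0.181/0.0222 = 8.153
R_total = 8.153 + 0.102 = 8.255 m²·K/W
Q = 242 × (17.8 − (-2.62)) / 8.255 = 598.6 W
E = 598.6 W × 3950 h / 1000 = 2365 kWh

2360 kWh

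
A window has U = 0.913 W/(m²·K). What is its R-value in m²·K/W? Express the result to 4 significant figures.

1.095 m²·K/W

R = 1/U = 1/0.913 = 1.0953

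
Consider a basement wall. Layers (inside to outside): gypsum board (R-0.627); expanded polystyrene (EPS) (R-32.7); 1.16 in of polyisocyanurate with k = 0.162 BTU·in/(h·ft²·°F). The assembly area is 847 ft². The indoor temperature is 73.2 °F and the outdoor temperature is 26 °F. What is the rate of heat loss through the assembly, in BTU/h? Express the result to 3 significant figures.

987 BTU/h

1.16/0.162 = 7.16
R_total = 0.627 + 32.7 + 7.16 = 40.49 ft²·°F·h/BTU
Q = A·ΔT/R = 847 × (73.2 − 26) / 40.49 = 987.4 BTU/h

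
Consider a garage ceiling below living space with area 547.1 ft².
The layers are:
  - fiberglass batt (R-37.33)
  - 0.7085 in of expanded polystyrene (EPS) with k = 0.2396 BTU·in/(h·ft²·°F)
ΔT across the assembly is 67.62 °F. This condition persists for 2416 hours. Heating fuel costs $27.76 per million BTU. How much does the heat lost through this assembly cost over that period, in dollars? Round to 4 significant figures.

0.7085/0.2396 = 2.957
R_total = 37.33 + 2.957 = 40.287 ft²·°F·h/BTU
Q = 547.1 × 67.62 / 40.287 = 918.28 BTU/h
E = 918.28 × 2416 = 2218600 BTU
Cost = 2218600/10⁶ × 27.76 = $61.588

61.59 dollars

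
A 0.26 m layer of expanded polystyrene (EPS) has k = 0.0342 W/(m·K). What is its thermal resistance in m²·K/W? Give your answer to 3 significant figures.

R = L/k = 0.26/0.0342 = 7.602 m²·K/W

7.60 m²·K/W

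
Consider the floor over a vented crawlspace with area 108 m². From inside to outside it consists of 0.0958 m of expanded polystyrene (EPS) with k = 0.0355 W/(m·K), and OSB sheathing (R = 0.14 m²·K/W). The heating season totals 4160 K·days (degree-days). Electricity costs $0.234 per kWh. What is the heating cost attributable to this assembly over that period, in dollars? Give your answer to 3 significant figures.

0.0958/0.0355 = 2.699
R_total = 2.699 + 0.14 = 2.839 m²·K/W
E = A × HDD × 24 / R / 1000 = 108 × 4160 × 24 / 2.839 / 1000 = 3799 kWh
Cost = 3799 × 0.234 = $888.9

889 dollars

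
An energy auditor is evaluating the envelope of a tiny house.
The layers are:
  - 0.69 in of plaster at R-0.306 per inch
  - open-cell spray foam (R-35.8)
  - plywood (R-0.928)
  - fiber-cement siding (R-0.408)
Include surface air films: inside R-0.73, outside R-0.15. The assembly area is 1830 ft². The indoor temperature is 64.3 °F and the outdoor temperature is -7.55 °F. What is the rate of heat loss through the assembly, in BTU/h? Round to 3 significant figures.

3440 BTU/h

0.69 × 0.306 = 0.2111
R_total = 0.73 + 0.2111 + 35.8 + 0.928 + 0.408 + 0.15 = 38.23 ft²·°F·h/BTU
Q = A·ΔT/R = 1830 × (64.3 − (-7.55)) / 38.23 = 3440 BTU/h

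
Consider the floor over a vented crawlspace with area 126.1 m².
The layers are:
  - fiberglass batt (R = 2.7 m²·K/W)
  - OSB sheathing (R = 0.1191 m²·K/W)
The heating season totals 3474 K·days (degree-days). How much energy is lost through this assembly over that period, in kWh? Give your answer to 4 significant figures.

R_total = 2.7 + 0.1191 = 2.8191 m²·K/W
E = A × HDD × 24 / R / 1000 = 126.1 × 3474 × 24 / 2.8191 / 1000 = 3729.5 kWh

3729 kWh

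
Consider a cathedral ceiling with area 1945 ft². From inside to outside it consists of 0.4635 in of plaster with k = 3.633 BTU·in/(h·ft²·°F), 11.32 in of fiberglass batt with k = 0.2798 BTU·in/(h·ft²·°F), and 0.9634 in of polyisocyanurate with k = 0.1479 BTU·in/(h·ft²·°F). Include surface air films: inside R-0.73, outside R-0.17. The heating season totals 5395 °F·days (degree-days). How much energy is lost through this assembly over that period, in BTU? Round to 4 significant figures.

0.4635/3.633 = 0.12758
11.32/0.2798 = 40.457
0.9634/0.1479 = 6.5139
R_total = 0.73 + 0.12758 + 40.457 + 6.5139 + 0.17 = 47.999 ft²·°F·h/BTU
E = A × HDD × 24 / R = 1945 × 5395 × 24 / 47.999 = 5246800 BTU

5247000 BTU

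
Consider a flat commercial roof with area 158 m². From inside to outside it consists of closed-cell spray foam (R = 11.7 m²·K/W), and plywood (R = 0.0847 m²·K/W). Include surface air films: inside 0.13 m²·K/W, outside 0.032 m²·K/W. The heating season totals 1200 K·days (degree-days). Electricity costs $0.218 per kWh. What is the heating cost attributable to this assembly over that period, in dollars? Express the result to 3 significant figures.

R_total = 0.13 + 11.7 + 0.0847 + 0.032 = 11.95 m²·K/W
E = A × HDD × 24 / R / 1000 = 158 × 1200 × 24 / 11.95 / 1000 = 380.9 kWh
Cost = 380.9 × 0.218 = $83.03

83.0 dollars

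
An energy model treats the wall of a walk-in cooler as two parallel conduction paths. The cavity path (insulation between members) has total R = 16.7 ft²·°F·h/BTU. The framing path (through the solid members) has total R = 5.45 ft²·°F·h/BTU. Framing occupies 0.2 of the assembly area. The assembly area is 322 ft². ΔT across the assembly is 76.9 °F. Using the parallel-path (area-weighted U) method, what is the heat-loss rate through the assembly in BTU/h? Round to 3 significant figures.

U_eff = 0.8/16.7 + 0.2/5.45 = 0.0479 + 0.0367 = 0.0846
R_eff = 1/U_eff = 11.82 ft²·°F·h/BTU
Q = 322 × 76.9 / 11.82 = 2095 BTU/h

2090 BTU/h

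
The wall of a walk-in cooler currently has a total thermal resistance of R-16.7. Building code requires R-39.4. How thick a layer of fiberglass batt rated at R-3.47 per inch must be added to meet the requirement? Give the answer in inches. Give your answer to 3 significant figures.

ΔR = 39.4 − 16.7 = 22.7 ft²·°F·h/BTU
L = ΔR / (R/in) = 22.7/3.47 = 6.542 in

6.54 in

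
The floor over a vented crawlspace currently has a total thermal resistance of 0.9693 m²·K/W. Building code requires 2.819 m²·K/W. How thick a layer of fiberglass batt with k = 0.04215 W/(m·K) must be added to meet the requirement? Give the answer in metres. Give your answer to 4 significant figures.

0.07796 m

ΔR = 2.819 − 0.9693 = 1.8497 m²·K/W
L = ΔR × k = 1.8497 × 0.04215 = 0.077965 m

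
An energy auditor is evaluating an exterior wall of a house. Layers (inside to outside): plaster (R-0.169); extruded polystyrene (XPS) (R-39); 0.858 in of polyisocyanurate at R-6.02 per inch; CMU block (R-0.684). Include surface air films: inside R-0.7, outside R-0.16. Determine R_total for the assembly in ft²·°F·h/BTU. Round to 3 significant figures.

45.9 ft²·°F·h/BTU

0.858 × 6.02 = 5.165
R_total = 0.7 + 0.169 + 39 + 5.165 + 0.684 + 0.16 = 45.88 ft²·°F·h/BTU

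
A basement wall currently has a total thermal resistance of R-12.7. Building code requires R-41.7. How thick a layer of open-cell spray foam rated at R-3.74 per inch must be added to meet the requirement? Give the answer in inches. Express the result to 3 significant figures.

7.75 in

ΔR = 41.7 − 12.7 = 29 ft²·°F·h/BTU
L = ΔR / (R/in) = 29/3.74 = 7.754 in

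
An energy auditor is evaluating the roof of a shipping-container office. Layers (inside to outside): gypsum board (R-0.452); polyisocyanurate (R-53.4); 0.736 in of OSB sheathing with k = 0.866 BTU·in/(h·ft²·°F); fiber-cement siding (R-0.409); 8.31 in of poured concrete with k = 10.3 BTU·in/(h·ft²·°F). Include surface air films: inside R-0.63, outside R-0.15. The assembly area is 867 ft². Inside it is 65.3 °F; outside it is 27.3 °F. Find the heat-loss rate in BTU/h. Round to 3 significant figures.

0.736/0.866 = 0.8499
8.31/10.3 = 0.8068
R_total = 0.63 + 0.452 + 53.4 + 0.8499 + 0.409 + 0.8068 + 0.15 = 56.7 ft²·°F·h/BTU
Q = A·ΔT/R = 867 × (65.3 − 27.3) / 56.7 = 581.1 BTU/h

581 BTU/h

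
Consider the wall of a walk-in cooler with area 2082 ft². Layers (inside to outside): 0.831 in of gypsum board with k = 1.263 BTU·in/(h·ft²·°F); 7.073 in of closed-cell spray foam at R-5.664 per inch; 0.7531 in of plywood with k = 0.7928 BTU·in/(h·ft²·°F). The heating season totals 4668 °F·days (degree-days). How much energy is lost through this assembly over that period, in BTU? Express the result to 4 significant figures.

5598000 BTU

0.831/1.263 = 0.65796
7.073 × 5.664 = 40.061
0.7531/0.7928 = 0.94992
R_total = 0.65796 + 40.061 + 0.94992 = 41.669 ft²·°F·h/BTU
E = A × HDD × 24 / R = 2082 × 4668 × 24 / 41.669 = 5597700 BTU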